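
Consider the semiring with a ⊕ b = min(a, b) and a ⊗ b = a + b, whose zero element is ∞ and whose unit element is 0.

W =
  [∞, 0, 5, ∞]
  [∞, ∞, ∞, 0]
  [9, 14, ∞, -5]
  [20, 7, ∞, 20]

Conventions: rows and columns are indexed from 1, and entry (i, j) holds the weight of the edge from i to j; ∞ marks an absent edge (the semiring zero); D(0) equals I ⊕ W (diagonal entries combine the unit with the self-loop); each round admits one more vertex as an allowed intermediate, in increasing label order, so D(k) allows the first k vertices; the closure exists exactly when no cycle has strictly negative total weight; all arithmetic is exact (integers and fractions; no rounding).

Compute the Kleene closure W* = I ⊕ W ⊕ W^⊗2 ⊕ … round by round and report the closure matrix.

D(0):
  [0, 0, 5, ∞]
  [∞, 0, ∞, 0]
  [9, 14, 0, -5]
  [20, 7, ∞, 0]
D(1):
  [0, 0, 5, ∞]
  [∞, 0, ∞, 0]
  [9, 9, 0, -5]
  [20, 7, 25, 0]
D(2):
  [0, 0, 5, 0]
  [∞, 0, ∞, 0]
  [9, 9, 0, -5]
  [20, 7, 25, 0]
D(3):
  [0, 0, 5, 0]
  [∞, 0, ∞, 0]
  [9, 9, 0, -5]
  [20, 7, 25, 0]
D(4):
  [0, 0, 5, 0]
  [20, 0, 25, 0]
  [9, 2, 0, -5]
  [20, 7, 25, 0]
Answer: W* = [[0, 0, 5, 0], [20, 0, 25, 0], [9, 2, 0, -5], [20, 7, 25, 0]]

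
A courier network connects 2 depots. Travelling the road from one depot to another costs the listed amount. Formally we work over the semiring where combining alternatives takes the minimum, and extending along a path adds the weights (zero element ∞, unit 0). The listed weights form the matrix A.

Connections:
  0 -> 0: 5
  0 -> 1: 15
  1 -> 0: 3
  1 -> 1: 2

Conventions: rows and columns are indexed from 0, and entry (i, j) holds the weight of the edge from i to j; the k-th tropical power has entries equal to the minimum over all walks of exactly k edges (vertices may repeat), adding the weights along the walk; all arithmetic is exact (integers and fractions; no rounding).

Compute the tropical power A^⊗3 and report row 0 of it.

A^⊗2:
  [10, 17]
  [5, 4]
A^⊗3:
  [15, 19]
  [7, 6]
Answer: row 0 of A^⊗3 = [15, 19]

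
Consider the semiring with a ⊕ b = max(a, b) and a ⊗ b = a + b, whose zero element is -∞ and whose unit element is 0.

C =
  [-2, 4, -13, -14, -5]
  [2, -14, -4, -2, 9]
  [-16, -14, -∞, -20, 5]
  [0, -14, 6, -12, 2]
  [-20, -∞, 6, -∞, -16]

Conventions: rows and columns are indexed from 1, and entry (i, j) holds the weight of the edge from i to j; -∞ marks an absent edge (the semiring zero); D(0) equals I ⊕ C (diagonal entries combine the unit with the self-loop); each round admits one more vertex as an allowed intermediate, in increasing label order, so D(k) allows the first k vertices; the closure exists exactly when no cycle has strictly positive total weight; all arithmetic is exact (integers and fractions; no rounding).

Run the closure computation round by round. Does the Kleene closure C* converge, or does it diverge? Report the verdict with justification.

D(0):
  [0, 4, -13, -14, -5]
  [2, 0, -4, -2, 9]
  [-16, -14, 0, -20, 5]
  [0, -14, 6, 0, 2]
  [-20, -∞, 6, -∞, 0]
Detection: at round 1, diagonal entry (2, 2) turns strictly positive.
Key observation: the cycle 2->1->2 has total weight 2 + 4, which is strictly positive.
Answer: DIVERGES — positive cycle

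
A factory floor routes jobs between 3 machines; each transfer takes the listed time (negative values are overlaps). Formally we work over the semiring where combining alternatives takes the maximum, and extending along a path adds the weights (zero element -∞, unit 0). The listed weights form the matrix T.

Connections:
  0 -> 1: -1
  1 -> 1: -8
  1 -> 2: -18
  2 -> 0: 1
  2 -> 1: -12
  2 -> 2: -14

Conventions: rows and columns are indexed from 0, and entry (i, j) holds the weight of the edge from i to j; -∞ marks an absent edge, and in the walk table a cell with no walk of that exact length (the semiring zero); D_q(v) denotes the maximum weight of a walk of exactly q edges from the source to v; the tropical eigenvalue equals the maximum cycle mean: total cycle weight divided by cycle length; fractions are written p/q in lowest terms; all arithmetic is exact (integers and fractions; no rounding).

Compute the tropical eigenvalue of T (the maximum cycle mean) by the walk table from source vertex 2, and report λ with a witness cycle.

q=0: [-∞, -∞, 0]
q=1: [1, -12, -14]
q=2: [-13, 0, -28]
q=3: [-27, -8, -18]
Optimal cycle mean attained by: cycle 0->1->2->0, total (-1) + (-18) + 1, length 3.
Answer: λ = -6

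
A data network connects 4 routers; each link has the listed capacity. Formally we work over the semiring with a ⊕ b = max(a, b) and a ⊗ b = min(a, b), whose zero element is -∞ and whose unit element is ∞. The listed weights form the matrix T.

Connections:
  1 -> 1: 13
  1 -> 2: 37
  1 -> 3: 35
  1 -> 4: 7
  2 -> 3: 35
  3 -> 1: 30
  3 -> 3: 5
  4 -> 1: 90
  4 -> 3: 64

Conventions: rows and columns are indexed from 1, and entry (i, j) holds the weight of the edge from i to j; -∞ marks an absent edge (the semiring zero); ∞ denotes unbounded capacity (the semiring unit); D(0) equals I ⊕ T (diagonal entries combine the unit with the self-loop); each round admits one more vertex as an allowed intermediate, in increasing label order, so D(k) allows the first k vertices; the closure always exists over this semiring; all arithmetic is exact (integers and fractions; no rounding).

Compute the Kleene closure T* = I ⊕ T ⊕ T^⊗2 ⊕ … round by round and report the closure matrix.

D(0):
  [∞, 37, 35, 7]
  [-∞, ∞, 35, -∞]
  [30, -∞, ∞, -∞]
  [90, -∞, 64, ∞]
D(1):
  [∞, 37, 35, 7]
  [-∞, ∞, 35, -∞]
  [30, 30, ∞, 7]
  [90, 37, 64, ∞]
D(2):
  [∞, 37, 35, 7]
  [-∞, ∞, 35, -∞]
  [30, 30, ∞, 7]
  [90, 37, 64, ∞]
D(3):
  [∞, 37, 35, 7]
  [30, ∞, 35, 7]
  [30, 30, ∞, 7]
  [90, 37, 64, ∞]
D(4):
  [∞, 37, 35, 7]
  [30, ∞, 35, 7]
  [30, 30, ∞, 7]
  [90, 37, 64, ∞]
Answer: T* = [[∞, 37, 35, 7], [30, ∞, 35, 7], [30, 30, ∞, 7], [90, 37, 64, ∞]]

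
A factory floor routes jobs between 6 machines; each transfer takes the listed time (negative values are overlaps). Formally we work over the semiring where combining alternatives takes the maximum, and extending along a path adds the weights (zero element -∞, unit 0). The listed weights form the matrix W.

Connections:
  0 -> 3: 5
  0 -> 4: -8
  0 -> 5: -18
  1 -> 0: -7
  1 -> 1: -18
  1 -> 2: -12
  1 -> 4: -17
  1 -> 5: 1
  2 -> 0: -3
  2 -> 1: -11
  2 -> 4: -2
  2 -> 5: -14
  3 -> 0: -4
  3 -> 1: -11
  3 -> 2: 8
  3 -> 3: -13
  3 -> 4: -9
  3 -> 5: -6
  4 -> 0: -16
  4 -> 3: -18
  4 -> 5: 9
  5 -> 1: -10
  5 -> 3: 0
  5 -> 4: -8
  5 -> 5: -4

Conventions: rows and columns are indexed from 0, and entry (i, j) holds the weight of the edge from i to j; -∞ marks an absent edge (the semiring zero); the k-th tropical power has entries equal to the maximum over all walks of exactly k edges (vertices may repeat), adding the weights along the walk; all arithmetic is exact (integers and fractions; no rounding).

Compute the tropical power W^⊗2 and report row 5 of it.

W^⊗2:
  [1, -6, 13, -8, -4, 1]
  [-15, -9, -30, 1, -7, -3]
  [-18, -24, -23, 2, -11, 7]
  [5, -3, -5, 1, 6, 0]
  [-22, -1, -10, 9, 1, 5]
  [-4, -11, 8, -4, -9, 1]
Answer: row 5 of W^⊗2 = [-4, -11, 8, -4, -9, 1]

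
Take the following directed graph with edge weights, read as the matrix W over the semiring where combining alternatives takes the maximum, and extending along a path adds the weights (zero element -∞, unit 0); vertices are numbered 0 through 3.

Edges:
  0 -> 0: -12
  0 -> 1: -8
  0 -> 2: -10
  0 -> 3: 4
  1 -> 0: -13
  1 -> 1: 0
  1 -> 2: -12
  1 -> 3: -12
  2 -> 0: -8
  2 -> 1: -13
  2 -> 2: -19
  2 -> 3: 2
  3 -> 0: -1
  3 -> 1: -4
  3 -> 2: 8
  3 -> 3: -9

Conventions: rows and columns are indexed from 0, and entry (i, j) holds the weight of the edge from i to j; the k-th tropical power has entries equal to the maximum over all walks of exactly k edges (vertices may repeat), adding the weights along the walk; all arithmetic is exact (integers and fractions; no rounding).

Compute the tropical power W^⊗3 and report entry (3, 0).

W^⊗2:
  [3, 0, 12, -5]
  [-13, 0, -4, -9]
  [1, -2, 10, -4]
  [0, -4, -1, 10]
W^⊗3:
  [4, 0, 3, 14]
  [-10, 0, -1, -2]
  [2, -2, 4, 12]
  [9, 6, 18, 4]
Key observation: the optimum is the walk 3->2->3->0, with weight 8 + 2 + (-1) = 9.
Optimal value attained by: walk 3->2->3->0.
Answer: (W^⊗3)[3][0] = 9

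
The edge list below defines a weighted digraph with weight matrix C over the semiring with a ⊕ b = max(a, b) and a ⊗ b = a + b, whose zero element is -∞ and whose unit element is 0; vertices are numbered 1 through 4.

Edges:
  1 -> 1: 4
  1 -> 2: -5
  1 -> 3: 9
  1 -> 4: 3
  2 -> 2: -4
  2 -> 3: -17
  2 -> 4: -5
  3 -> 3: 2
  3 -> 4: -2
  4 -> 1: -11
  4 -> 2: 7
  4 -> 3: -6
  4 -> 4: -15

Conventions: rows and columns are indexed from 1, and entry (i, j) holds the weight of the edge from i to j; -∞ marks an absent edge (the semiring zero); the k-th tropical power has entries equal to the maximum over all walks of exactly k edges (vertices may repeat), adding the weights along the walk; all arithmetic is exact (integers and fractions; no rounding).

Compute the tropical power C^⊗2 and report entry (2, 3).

C^⊗2:
  [8, 10, 13, 7]
  [-16, 2, -11, -9]
  [-13, 5, 4, 0]
  [-7, 3, -2, 2]
Key observation: the optimum is the walk 2->4->3, with weight (-5) + (-6) = -11.
Optimal value attained by: walk 2->4->3.
Answer: (C^⊗2)[2][3] = -11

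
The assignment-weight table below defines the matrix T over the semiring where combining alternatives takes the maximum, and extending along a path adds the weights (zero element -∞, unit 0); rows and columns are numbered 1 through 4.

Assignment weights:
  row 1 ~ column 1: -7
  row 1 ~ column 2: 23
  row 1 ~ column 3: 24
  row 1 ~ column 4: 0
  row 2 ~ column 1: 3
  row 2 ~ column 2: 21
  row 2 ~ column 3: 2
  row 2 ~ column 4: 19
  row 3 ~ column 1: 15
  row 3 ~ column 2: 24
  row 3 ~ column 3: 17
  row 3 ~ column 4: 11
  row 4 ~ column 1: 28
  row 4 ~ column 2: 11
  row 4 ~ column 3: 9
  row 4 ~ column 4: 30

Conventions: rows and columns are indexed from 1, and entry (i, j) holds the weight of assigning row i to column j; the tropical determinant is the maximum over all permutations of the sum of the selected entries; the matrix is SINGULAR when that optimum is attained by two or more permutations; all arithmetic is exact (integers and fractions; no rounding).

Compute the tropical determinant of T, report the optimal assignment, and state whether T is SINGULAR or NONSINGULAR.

σ = (1, 2, 3, 4): (-7) + 21 + 17 + 30 = 61
σ = (1, 2, 4, 3): (-7) + 21 + 11 + 9 = 34
σ = (1, 3, 2, 4): (-7) + 2 + 24 + 30 = 49
σ = (1, 3, 4, 2): (-7) + 2 + 11 + 11 = 17
σ = (1, 4, 2, 3): (-7) + 19 + 24 + 9 = 45
σ = (1, 4, 3, 2): (-7) + 19 + 17 + 11 = 40
σ = (2, 1, 3, 4): 23 + 3 + 17 + 30 = 73
σ = (2, 1, 4, 3): 23 + 3 + 11 + 9 = 46
σ = (2, 3, 1, 4): 23 + 2 + 15 + 30 = 70
σ = (2, 3, 4, 1): 23 + 2 + 11 + 28 = 64
σ = (2, 4, 1, 3): 23 + 19 + 15 + 9 = 66
σ = (2, 4, 3, 1): 23 + 19 + 17 + 28 = 87
σ = (3, 1, 2, 4): 24 + 3 + 24 + 30 = 81
σ = (3, 1, 4, 2): 24 + 3 + 11 + 11 = 49
σ = (3, 2, 1, 4): 24 + 21 + 15 + 30 = 90
σ = (3, 2, 4, 1): 24 + 21 + 11 + 28 = 84
σ = (3, 4, 1, 2): 24 + 19 + 15 + 11 = 69
σ = (3, 4, 2, 1): 24 + 19 + 24 + 28 = 95
σ = (4, 1, 2, 3): 0 + 3 + 24 + 9 = 36
σ = (4, 1, 3, 2): 0 + 3 + 17 + 11 = 31
σ = (4, 2, 1, 3): 0 + 21 + 15 + 9 = 45
σ = (4, 2, 3, 1): 0 + 21 + 17 + 28 = 66
σ = (4, 3, 1, 2): 0 + 2 + 15 + 11 = 28
σ = (4, 3, 2, 1): 0 + 2 + 24 + 28 = 54
Optimal value attained by: σ = (3, 4, 2, 1).
Answer: det⊕(T) = 95; verdict: NONSINGULAR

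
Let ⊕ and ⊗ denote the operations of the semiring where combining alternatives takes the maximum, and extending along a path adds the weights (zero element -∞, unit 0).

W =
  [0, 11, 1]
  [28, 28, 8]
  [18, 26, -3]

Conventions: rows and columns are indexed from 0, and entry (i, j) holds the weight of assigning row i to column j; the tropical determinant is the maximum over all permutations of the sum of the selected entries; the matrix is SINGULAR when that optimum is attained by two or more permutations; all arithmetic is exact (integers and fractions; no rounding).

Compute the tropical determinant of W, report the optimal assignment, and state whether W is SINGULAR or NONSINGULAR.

σ = (0, 1, 2): 0 + 28 + (-3) = 25
σ = (0, 2, 1): 0 + 8 + 26 = 34
σ = (1, 0, 2): 11 + 28 + (-3) = 36
σ = (1, 2, 0): 11 + 8 + 18 = 37
σ = (2, 0, 1): 1 + 28 + 26 = 55
σ = (2, 1, 0): 1 + 28 + 18 = 47
Optimal value attained by: σ = (2, 0, 1).
Answer: det⊕(W) = 55; verdict: NONSINGULAR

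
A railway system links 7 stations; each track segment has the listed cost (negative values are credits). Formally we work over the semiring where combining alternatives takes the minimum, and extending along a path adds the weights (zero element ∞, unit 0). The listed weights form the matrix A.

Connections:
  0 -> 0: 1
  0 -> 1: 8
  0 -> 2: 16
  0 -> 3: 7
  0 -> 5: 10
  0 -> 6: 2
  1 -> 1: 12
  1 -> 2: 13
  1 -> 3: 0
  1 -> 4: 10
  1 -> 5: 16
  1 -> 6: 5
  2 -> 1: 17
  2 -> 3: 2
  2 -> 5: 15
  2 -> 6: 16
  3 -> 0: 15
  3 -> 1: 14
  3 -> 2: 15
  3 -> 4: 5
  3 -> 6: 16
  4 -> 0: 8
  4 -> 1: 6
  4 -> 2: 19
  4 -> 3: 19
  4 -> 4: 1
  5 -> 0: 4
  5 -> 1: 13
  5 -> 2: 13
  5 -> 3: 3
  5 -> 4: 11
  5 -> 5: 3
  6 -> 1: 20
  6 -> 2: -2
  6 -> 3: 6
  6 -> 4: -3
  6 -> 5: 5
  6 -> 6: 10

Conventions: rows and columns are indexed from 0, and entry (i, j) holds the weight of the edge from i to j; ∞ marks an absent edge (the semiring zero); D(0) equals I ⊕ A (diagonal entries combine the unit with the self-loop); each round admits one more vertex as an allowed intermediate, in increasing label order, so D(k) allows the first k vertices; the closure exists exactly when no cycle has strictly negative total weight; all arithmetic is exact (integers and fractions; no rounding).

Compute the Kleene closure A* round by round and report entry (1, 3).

D(0):
  [0, 8, 16, 7, ∞, 10, 2]
  [∞, 0, 13, 0, 10, 16, 5]
  [∞, 17, 0, 2, ∞, 15, 16]
  [15, 14, 15, 0, 5, ∞, 16]
  [8, 6, 19, 19, 0, ∞, ∞]
  [4, 13, 13, 3, 11, 0, ∞]
  [∞, 20, -2, 6, -3, 5, 0]
D(1):
  [0, 8, 16, 7, ∞, 10, 2]
  [∞, 0, 13, 0, 10, 16, 5]
  [∞, 17, 0, 2, ∞, 15, 16]
  [15, 14, 15, 0, 5, 25, 16]
  [8, 6, 19, 15, 0, 18, 10]
  [4, 12, 13, 3, 11, 0, 6]
  [∞, 20, -2, 6, -3, 5, 0]
D(2):
  [0, 8, 16, 7, 18, 10, 2]
  [∞, 0, 13, 0, 10, 16, 5]
  [∞, 17, 0, 2, 27, 15, 16]
  [15, 14, 15, 0, 5, 25, 16]
  [8, 6, 19, 6, 0, 18, 10]
  [4, 12, 13, 3, 11, 0, 6]
  [∞, 20, -2, 6, -3, 5, 0]
D(3):
  [0, 8, 16, 7, 18, 10, 2]
  [∞, 0, 13, 0, 10, 16, 5]
  [∞, 17, 0, 2, 27, 15, 16]
  [15, 14, 15, 0, 5, 25, 16]
  [8, 6, 19, 6, 0, 18, 10]
  [4, 12, 13, 3, 11, 0, 6]
  [∞, 15, -2, 0, -3, 5, 0]
D(4):
  [0, 8, 16, 7, 12, 10, 2]
  [15, 0, 13, 0, 5, 16, 5]
  [17, 16, 0, 2, 7, 15, 16]
  [15, 14, 15, 0, 5, 25, 16]
  [8, 6, 19, 6, 0, 18, 10]
  [4, 12, 13, 3, 8, 0, 6]
  [15, 14, -2, 0, -3, 5, 0]
D(5):
  [0, 8, 16, 7, 12, 10, 2]
  [13, 0, 13, 0, 5, 16, 5]
  [15, 13, 0, 2, 7, 15, 16]
  [13, 11, 15, 0, 5, 23, 15]
  [8, 6, 19, 6, 0, 18, 10]
  [4, 12, 13, 3, 8, 0, 6]
  [5, 3, -2, 0, -3, 5, 0]
D(6):
  [0, 8, 16, 7, 12, 10, 2]
  [13, 0, 13, 0, 5, 16, 5]
  [15, 13, 0, 2, 7, 15, 16]
  [13, 11, 15, 0, 5, 23, 15]
  [8, 6, 19, 6, 0, 18, 10]
  [4, 12, 13, 3, 8, 0, 6]
  [5, 3, -2, 0, -3, 5, 0]
D(7):
  [0, 5, 0, 2, -1, 7, 2]
  [10, 0, 3, 0, 2, 10, 5]
  [15, 13, 0, 2, 7, 15, 16]
  [13, 11, 13, 0, 5, 20, 15]
  [8, 6, 8, 6, 0, 15, 10]
  [4, 9, 4, 3, 3, 0, 6]
  [5, 3, -2, 0, -3, 5, 0]
Answer: A*[1][3] = 0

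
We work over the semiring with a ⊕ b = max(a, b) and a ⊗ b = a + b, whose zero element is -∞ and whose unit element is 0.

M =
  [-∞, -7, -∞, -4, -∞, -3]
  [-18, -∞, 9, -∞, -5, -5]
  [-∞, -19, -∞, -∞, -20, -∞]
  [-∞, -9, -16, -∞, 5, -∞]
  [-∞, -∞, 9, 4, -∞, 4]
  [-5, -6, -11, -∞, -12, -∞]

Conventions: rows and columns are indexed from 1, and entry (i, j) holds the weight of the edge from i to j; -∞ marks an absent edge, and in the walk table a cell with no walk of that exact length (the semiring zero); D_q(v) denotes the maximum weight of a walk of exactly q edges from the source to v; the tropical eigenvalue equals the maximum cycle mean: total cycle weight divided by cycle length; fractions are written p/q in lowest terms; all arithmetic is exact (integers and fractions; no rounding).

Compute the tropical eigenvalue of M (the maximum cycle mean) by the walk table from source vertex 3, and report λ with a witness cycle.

q=0: [-∞, -∞, 0, -∞, -∞, -∞]
q=1: [-∞, -19, -∞, -∞, -20, -∞]
q=2: [-37, -∞, -10, -16, -24, -16]
q=3: [-21, -22, -15, -20, -11, -20]
q=4: [-25, -26, -2, -7, -15, -7]
q=5: [-12, -13, -6, -11, -2, -11]
q=6: [-16, -17, 7, 2, -6, 2]
Optimal cycle mean attained by: cycle 4->5->4, total 5 + 4, length 2.
Answer: λ = 9/2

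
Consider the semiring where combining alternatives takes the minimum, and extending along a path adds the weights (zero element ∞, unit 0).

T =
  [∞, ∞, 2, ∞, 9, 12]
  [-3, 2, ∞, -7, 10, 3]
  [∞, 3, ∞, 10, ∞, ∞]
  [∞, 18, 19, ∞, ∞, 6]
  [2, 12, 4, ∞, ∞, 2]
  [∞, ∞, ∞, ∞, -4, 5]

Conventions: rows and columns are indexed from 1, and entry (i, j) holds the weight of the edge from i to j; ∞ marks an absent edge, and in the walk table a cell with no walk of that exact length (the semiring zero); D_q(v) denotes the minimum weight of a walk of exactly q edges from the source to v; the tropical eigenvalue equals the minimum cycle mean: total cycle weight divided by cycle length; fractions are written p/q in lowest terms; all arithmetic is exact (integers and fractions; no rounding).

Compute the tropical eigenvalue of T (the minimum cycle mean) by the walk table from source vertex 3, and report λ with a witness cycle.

q=0: [∞, ∞, 0, ∞, ∞, ∞]
q=1: [∞, 3, ∞, 10, ∞, ∞]
q=2: [0, 5, 29, -4, 13, 6]
q=3: [2, 7, 2, -2, 2, 2]
q=4: [4, 5, 4, 0, -2, 4]
q=5: [0, 7, 2, -2, 0, 0]
q=6: [2, 5, 2, 0, -4, 2]
Optimal cycle mean attained by: cycle 5->6->5, total 2 + (-4), length 2.
Answer: λ = -1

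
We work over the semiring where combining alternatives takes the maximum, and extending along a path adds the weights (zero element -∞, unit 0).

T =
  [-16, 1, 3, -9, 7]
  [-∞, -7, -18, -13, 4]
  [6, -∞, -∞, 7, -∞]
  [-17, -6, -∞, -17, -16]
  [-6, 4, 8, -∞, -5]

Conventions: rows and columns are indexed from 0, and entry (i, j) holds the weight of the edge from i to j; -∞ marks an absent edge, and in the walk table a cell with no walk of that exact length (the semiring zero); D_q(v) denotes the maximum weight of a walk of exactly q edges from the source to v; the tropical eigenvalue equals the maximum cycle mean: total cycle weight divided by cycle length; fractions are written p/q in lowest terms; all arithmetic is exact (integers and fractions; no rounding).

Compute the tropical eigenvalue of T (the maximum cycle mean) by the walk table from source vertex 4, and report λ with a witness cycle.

q=0: [-∞, -∞, -∞, -∞, 0]
q=1: [-6, 4, 8, -∞, -5]
q=2: [14, -1, 3, 15, 8]
q=3: [9, 15, 17, 10, 21]
q=4: [23, 25, 29, 24, 19]
q=5: [35, 24, 27, 36, 30]
Optimal cycle mean attained by: cycle 0->4->2->0, total 7 + 8 + 6, length 3.
Answer: λ = 7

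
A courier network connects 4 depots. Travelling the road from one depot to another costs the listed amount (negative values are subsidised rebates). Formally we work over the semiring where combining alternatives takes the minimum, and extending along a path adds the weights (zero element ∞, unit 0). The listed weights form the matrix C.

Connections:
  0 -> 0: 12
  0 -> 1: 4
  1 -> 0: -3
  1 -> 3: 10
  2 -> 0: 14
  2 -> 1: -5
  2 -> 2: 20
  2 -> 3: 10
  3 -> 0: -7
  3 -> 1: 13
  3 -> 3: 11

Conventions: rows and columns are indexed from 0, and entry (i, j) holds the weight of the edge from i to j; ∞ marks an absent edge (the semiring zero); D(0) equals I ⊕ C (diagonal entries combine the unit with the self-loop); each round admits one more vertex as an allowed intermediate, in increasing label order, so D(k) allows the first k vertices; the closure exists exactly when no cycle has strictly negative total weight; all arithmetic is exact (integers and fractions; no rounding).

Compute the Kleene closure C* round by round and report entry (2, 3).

D(0):
  [0, 4, ∞, ∞]
  [-3, 0, ∞, 10]
  [14, -5, 0, 10]
  [-7, 13, ∞, 0]
D(1):
  [0, 4, ∞, ∞]
  [-3, 0, ∞, 10]
  [14, -5, 0, 10]
  [-7, -3, ∞, 0]
D(2):
  [0, 4, ∞, 14]
  [-3, 0, ∞, 10]
  [-8, -5, 0, 5]
  [-7, -3, ∞, 0]
D(3):
  [0, 4, ∞, 14]
  [-3, 0, ∞, 10]
  [-8, -5, 0, 5]
  [-7, -3, ∞, 0]
D(4):
  [0, 4, ∞, 14]
  [-3, 0, ∞, 10]
  [-8, -5, 0, 5]
  [-7, -3, ∞, 0]
Answer: C*[2][3] = 5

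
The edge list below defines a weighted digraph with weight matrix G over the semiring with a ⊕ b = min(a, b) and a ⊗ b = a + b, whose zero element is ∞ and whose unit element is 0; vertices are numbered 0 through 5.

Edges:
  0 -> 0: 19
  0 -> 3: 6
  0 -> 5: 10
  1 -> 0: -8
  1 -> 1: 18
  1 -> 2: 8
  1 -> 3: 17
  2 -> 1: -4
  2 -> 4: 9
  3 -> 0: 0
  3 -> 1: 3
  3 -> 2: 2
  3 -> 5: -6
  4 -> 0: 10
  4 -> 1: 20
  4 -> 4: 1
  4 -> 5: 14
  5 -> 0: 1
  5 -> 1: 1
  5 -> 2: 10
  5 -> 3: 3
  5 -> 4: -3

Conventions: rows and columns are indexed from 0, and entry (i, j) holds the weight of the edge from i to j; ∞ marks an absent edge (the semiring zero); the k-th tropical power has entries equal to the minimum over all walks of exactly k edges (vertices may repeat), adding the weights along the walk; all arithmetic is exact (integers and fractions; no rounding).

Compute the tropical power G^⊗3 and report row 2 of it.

G^⊗2:
  [6, 9, 8, 13, 7, 0]
  [10, 4, 19, -2, 17, 2]
  [-12, 14, 4, 13, 10, 23]
  [-5, -5, 4, -3, -9, 10]
  [11, 15, 24, 16, 2, 15]
  [-7, 6, 5, 7, -2, -3]
G^⊗3:
  [1, 1, 10, 3, -3, 7]
  [-4, 1, 0, 5, -1, -8]
  [6, 0, 15, -6, 11, -2]
  [-13, 0, -1, 1, -8, -9]
  [7, 16, 18, 17, 3, 10]
  [-2, -2, 7, -1, -6, 1]
Answer: row 2 of G^⊗3 = [6, 0, 15, -6, 11, -2]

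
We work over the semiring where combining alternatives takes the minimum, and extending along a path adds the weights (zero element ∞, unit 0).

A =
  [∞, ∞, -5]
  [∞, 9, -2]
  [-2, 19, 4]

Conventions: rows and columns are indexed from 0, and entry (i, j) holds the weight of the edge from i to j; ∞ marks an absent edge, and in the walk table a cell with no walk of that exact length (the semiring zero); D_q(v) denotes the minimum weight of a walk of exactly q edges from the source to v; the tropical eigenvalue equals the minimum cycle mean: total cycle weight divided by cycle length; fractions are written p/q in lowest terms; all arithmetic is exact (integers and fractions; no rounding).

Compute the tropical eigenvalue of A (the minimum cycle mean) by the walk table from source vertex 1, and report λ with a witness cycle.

q=0: [∞, 0, ∞]
q=1: [∞, 9, -2]
q=2: [-4, 17, 2]
q=3: [0, 21, -9]
Optimal cycle mean attained by: cycle 0->2->0, total (-5) + (-2), length 2.
Answer: λ = -7/2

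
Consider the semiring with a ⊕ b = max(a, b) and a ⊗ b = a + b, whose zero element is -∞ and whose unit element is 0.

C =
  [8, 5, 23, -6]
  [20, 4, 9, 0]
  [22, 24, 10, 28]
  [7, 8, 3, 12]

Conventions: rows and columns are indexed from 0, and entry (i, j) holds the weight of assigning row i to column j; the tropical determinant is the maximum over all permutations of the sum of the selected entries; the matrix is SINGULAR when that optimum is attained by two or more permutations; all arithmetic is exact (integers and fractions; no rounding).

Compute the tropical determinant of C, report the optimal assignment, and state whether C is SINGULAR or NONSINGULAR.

σ = (0, 1, 2, 3): 8 + 4 + 10 + 12 = 34
σ = (0, 1, 3, 2): 8 + 4 + 28 + 3 = 43
σ = (0, 2, 1, 3): 8 + 9 + 24 + 12 = 53
σ = (0, 2, 3, 1): 8 + 9 + 28 + 8 = 53
σ = (0, 3, 1, 2): 8 + 0 + 24 + 3 = 35
σ = (0, 3, 2, 1): 8 + 0 + 10 + 8 = 26
σ = (1, 0, 2, 3): 5 + 20 + 10 + 12 = 47
σ = (1, 0, 3, 2): 5 + 20 + 28 + 3 = 56
σ = (1, 2, 0, 3): 5 + 9 + 22 + 12 = 48
σ = (1, 2, 3, 0): 5 + 9 + 28 + 7 = 49
σ = (1, 3, 0, 2): 5 + 0 + 22 + 3 = 30
σ = (1, 3, 2, 0): 5 + 0 + 10 + 7 = 22
σ = (2, 0, 1, 3): 23 + 20 + 24 + 12 = 79
σ = (2, 0, 3, 1): 23 + 20 + 28 + 8 = 79
σ = (2, 1, 0, 3): 23 + 4 + 22 + 12 = 61
σ = (2, 1, 3, 0): 23 + 4 + 28 + 7 = 62
σ = (2, 3, 0, 1): 23 + 0 + 22 + 8 = 53
σ = (2, 3, 1, 0): 23 + 0 + 24 + 7 = 54
σ = (3, 0, 1, 2): (-6) + 20 + 24 + 3 = 41
σ = (3, 0, 2, 1): (-6) + 20 + 10 + 8 = 32
σ = (3, 1, 0, 2): (-6) + 4 + 22 + 3 = 23
σ = (3, 1, 2, 0): (-6) + 4 + 10 + 7 = 15
σ = (3, 2, 0, 1): (-6) + 9 + 22 + 8 = 33
σ = (3, 2, 1, 0): (-6) + 9 + 24 + 7 = 34
Optimal value attained by: σ = (2, 0, 1, 3).
Answer: det⊕(C) = 79; verdict: SINGULAR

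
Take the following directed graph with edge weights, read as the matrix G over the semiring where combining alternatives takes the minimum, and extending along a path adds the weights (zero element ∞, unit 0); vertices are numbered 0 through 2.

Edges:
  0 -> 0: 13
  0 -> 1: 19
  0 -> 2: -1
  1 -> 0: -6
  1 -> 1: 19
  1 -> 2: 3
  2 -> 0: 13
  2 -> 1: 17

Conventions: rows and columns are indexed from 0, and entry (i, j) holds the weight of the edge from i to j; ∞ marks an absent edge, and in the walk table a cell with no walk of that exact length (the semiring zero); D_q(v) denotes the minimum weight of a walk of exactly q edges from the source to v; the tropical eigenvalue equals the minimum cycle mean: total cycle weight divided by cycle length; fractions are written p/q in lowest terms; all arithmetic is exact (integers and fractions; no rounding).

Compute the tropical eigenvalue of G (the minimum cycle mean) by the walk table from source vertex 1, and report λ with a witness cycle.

q=0: [∞, 0, ∞]
q=1: [-6, 19, 3]
q=2: [7, 13, -7]
q=3: [6, 10, 6]
Optimal cycle mean attained by: cycle 0->2->1->0, total (-1) + 17 + (-6), length 3.
Answer: λ = 10/3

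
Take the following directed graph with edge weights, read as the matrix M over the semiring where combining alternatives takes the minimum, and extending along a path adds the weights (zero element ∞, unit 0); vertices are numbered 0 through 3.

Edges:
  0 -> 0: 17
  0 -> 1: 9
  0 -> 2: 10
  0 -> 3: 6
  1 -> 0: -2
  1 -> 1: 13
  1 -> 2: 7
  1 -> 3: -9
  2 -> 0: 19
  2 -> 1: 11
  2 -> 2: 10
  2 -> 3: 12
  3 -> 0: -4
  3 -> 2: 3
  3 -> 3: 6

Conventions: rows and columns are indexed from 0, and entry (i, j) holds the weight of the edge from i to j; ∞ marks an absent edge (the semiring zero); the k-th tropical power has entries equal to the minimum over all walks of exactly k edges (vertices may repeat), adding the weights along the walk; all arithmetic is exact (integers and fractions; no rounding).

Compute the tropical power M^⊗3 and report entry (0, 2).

M^⊗2:
  [2, 21, 9, 0]
  [-13, 7, -6, -3]
  [8, 21, 15, 2]
  [2, 5, 6, 2]
M^⊗3:
  [-4, 11, 3, 6]
  [-7, -4, -3, -7]
  [-2, 17, 5, 8]
  [-2, 11, 5, -4]
Key observation: the optimum is the walk 0->1->3->2, with weight 9 + (-9) + 3 = 3.
Optimal value attained by: walk 0->1->3->2.
Answer: (M^⊗3)[0][2] = 3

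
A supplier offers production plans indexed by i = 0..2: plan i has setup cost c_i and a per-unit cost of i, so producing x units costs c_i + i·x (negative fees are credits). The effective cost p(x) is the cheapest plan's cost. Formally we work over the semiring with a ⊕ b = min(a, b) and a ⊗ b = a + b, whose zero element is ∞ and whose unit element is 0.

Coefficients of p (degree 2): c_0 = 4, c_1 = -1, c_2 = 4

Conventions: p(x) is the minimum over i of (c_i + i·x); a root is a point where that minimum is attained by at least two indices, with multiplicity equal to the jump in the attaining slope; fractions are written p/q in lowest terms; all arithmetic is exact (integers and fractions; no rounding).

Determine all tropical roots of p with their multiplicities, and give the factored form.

hull edge (i=0, c=4) to (i=1, c=-1): slope -5, span 1
hull edge (i=1, c=-1) to (i=2, c=4): slope 5, span 1
Factored form: p(x) = 4 ⊗ (x ⊕ (-5)) ⊗ (x ⊕ 5)
Answer: roots = -5 (mult 1), 5 (mult 1)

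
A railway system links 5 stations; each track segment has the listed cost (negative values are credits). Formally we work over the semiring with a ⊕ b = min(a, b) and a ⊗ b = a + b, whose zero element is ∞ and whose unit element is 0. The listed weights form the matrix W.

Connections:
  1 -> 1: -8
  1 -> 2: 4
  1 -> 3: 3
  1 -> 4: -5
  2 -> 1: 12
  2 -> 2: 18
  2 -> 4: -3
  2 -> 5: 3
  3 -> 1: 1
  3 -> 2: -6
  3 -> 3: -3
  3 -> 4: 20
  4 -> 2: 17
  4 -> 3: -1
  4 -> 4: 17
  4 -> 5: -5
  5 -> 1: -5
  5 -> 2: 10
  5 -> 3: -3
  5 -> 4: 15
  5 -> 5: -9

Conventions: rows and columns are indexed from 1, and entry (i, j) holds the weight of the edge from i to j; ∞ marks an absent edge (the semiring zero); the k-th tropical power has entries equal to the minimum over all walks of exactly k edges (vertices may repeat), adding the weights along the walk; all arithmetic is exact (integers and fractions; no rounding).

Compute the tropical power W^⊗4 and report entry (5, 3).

W^⊗2:
  [-16, -4, -6, -13, -10]
  [-2, 13, -4, 7, -8]
  [-7, -9, -6, -9, -3]
  [-10, -7, -8, 10, -14]
  [-14, -9, -12, -10, -18]
W^⊗3:
  [-24, -12, -14, -21, -19]
  [-13, -10, -11, -7, -17]
  [-15, -12, -10, -12, -14]
  [-19, -14, -17, -15, -23]
  [-23, -18, -21, -19, -27]
W^⊗4:
  [-32, -20, -22, -29, -28]
  [-22, -17, -20, -18, -26]
  [-23, -16, -17, -20, -23]
  [-28, -23, -26, -24, -32]
  [-32, -27, -30, -28, -36]
Key observation: the optimum is the walk 5->5->5->5->3, with weight (-9) + (-9) + (-9) + (-3) = -30.
Optimal value attained by: walk 5->5->5->5->3.
Answer: (W^⊗4)[5][3] = -30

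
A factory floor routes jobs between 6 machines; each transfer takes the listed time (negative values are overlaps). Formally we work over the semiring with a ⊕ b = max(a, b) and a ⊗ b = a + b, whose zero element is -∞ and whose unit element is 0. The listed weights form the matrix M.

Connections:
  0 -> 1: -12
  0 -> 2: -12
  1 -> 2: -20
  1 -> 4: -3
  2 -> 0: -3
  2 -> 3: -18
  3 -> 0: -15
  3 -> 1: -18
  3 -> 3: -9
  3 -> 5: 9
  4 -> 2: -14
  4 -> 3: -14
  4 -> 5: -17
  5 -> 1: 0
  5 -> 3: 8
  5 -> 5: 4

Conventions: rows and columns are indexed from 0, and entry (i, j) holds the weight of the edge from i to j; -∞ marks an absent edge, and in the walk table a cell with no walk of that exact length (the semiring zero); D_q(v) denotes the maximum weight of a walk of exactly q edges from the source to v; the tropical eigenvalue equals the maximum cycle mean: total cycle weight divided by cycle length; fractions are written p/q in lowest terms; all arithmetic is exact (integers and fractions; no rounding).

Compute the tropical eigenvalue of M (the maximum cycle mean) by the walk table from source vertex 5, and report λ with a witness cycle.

q=0: [-∞, -∞, -∞, -∞, -∞, 0]
q=1: [-∞, 0, -∞, 8, -∞, 4]
q=2: [-7, 4, -20, 12, -3, 17]
q=3: [-3, 17, -16, 25, 1, 21]
q=4: [10, 21, -3, 29, 14, 34]
q=5: [14, 34, 1, 42, 18, 38]
q=6: [27, 38, 14, 46, 31, 51]
Optimal cycle mean attained by: cycle 3->5->3, total 9 + 8, length 2.
Answer: λ = 17/2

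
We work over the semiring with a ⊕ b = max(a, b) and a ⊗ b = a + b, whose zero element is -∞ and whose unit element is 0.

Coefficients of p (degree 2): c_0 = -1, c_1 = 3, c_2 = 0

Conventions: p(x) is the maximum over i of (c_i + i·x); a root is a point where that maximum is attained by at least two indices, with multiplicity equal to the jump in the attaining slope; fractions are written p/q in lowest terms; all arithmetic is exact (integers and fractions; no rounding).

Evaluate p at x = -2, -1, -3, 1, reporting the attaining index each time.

p(-2) = max(-1+0·(-2)=-1, 3+1·(-2)=1, 0+2·(-2)=-4) = 1 (attained by i=1)
p(-1) = max(-1+0·(-1)=-1, 3+1·(-1)=2, 0+2·(-1)=-2) = 2 (attained by i=1)
p(-3) = max(-1+0·(-3)=-1, 3+1·(-3)=0, 0+2·(-3)=-6) = 0 (attained by i=1)
p(1) = max(-1+0·1=-1, 3+1·1=4, 0+2·1=2) = 4 (attained by i=1)
Answer: p(-2) = 1; p(-1) = 2; p(-3) = 0; p(1) = 4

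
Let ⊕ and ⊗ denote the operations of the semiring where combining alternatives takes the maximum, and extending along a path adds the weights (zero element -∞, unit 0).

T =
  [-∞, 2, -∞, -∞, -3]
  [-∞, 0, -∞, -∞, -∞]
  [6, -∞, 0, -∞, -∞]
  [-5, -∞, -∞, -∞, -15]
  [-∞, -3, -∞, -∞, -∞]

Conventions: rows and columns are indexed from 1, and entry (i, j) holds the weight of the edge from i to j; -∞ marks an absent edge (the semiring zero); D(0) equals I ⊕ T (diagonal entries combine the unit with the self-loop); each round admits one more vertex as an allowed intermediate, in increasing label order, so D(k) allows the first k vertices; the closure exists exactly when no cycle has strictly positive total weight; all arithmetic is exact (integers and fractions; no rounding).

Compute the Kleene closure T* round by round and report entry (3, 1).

D(0):
  [0, 2, -∞, -∞, -3]
  [-∞, 0, -∞, -∞, -∞]
  [6, -∞, 0, -∞, -∞]
  [-5, -∞, -∞, 0, -15]
  [-∞, -3, -∞, -∞, 0]
D(1):
  [0, 2, -∞, -∞, -3]
  [-∞, 0, -∞, -∞, -∞]
  [6, 8, 0, -∞, 3]
  [-5, -3, -∞, 0, -8]
  [-∞, -3, -∞, -∞, 0]
D(2):
  [0, 2, -∞, -∞, -3]
  [-∞, 0, -∞, -∞, -∞]
  [6, 8, 0, -∞, 3]
  [-5, -3, -∞, 0, -8]
  [-∞, -3, -∞, -∞, 0]
D(3):
  [0, 2, -∞, -∞, -3]
  [-∞, 0, -∞, -∞, -∞]
  [6, 8, 0, -∞, 3]
  [-5, -3, -∞, 0, -8]
  [-∞, -3, -∞, -∞, 0]
D(4):
  [0, 2, -∞, -∞, -3]
  [-∞, 0, -∞, -∞, -∞]
  [6, 8, 0, -∞, 3]
  [-5, -3, -∞, 0, -8]
  [-∞, -3, -∞, -∞, 0]
D(5):
  [0, 2, -∞, -∞, -3]
  [-∞, 0, -∞, -∞, -∞]
  [6, 8, 0, -∞, 3]
  [-5, -3, -∞, 0, -8]
  [-∞, -3, -∞, -∞, 0]
Answer: T*[3][1] = 6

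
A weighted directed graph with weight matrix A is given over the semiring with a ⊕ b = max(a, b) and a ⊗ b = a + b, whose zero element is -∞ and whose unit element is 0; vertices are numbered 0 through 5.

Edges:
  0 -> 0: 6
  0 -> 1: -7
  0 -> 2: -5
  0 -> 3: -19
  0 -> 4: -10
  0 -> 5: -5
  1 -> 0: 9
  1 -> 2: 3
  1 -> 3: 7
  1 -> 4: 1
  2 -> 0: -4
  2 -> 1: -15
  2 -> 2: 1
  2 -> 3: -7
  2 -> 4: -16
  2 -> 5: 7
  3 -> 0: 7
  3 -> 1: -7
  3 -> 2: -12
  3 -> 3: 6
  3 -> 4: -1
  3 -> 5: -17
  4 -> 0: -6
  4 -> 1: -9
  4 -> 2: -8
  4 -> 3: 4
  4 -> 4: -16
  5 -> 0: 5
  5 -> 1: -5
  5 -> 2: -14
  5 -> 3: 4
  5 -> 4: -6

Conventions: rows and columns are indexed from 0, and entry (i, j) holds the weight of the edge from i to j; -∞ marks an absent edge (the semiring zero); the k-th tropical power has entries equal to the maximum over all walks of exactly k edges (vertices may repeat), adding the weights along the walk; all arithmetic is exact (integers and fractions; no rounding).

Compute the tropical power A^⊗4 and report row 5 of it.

A^⊗2:
  [12, -1, 1, 0, -4, 2]
  [15, 2, 4, 13, 6, 10]
  [12, 2, 2, 11, 1, 8]
  [13, 0, 2, 12, 5, 2]
  [11, -3, -6, 10, 3, -1]
  [11, -2, 0, 10, 3, 0]
A^⊗3:
  [18, 5, 7, 6, 2, 8]
  [21, 8, 10, 19, 12, 11]
  [18, 5, 7, 17, 10, 9]
  [19, 6, 8, 18, 11, 9]
  [17, 4, 6, 16, 9, 6]
  [17, 4, 6, 16, 9, 7]
A^⊗4:
  [24, 11, 13, 12, 8, 14]
  [27, 14, 16, 25, 18, 17]
  [24, 11, 13, 23, 16, 14]
  [25, 12, 14, 24, 17, 15]
  [23, 10, 12, 22, 15, 13]
  [23, 10, 12, 22, 15, 13]
Answer: row 5 of A^⊗4 = [23, 10, 12, 22, 15, 13]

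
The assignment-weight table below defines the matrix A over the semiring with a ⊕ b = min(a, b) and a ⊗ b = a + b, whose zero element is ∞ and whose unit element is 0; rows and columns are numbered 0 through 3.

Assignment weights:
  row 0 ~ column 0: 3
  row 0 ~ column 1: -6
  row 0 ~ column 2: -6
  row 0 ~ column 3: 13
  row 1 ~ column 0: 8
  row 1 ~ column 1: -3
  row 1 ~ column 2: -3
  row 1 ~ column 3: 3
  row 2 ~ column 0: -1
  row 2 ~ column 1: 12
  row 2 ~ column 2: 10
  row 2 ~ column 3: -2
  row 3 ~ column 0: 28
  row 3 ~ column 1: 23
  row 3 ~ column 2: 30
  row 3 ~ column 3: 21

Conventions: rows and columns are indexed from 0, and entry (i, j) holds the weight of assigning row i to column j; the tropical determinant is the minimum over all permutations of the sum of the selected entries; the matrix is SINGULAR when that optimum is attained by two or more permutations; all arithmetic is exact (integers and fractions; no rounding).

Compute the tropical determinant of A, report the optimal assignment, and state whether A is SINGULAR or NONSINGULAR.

σ = (0, 1, 2, 3): 3 + (-3) + 10 + 21 = 31
σ = (0, 1, 3, 2): 3 + (-3) + (-2) + 30 = 28
σ = (0, 2, 1, 3): 3 + (-3) + 12 + 21 = 33
σ = (0, 2, 3, 1): 3 + (-3) + (-2) + 23 = 21
σ = (0, 3, 1, 2): 3 + 3 + 12 + 30 = 48
σ = (0, 3, 2, 1): 3 + 3 + 10 + 23 = 39
σ = (1, 0, 2, 3): (-6) + 8 + 10 + 21 = 33
σ = (1, 0, 3, 2): (-6) + 8 + (-2) + 30 = 30
σ = (1, 2, 0, 3): (-6) + (-3) + (-1) + 21 = 11
σ = (1, 2, 3, 0): (-6) + (-3) + (-2) + 28 = 17
σ = (1, 3, 0, 2): (-6) + 3 + (-1) + 30 = 26
σ = (1, 3, 2, 0): (-6) + 3 + 10 + 28 = 35
σ = (2, 0, 1, 3): (-6) + 8 + 12 + 21 = 35
σ = (2, 0, 3, 1): (-6) + 8 + (-2) + 23 = 23
σ = (2, 1, 0, 3): (-6) + (-3) + (-1) + 21 = 11
σ = (2, 1, 3, 0): (-6) + (-3) + (-2) + 28 = 17
σ = (2, 3, 0, 1): (-6) + 3 + (-1) + 23 = 19
σ = (2, 3, 1, 0): (-6) + 3 + 12 + 28 = 37
σ = (3, 0, 1, 2): 13 + 8 + 12 + 30 = 63
σ = (3, 0, 2, 1): 13 + 8 + 10 + 23 = 54
σ = (3, 1, 0, 2): 13 + (-3) + (-1) + 30 = 39
σ = (3, 1, 2, 0): 13 + (-3) + 10 + 28 = 48
σ = (3, 2, 0, 1): 13 + (-3) + (-1) + 23 = 32
σ = (3, 2, 1, 0): 13 + (-3) + 12 + 28 = 50
Optimal value attained by: σ = (1, 2, 0, 3).
Answer: det⊕(A) = 11; verdict: SINGULAR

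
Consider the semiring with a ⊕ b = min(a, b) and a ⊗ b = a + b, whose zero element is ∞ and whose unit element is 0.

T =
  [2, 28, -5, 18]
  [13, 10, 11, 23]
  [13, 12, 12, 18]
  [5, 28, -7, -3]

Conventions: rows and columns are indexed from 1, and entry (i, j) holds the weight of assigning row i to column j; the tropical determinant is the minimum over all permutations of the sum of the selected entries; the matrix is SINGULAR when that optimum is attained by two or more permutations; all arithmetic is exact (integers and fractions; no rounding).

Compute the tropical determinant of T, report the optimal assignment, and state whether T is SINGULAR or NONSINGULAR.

σ = (1, 2, 3, 4): 2 + 10 + 12 + (-3) = 21
σ = (1, 2, 4, 3): 2 + 10 + 18 + (-7) = 23
σ = (1, 3, 2, 4): 2 + 11 + 12 + (-3) = 22
σ = (1, 3, 4, 2): 2 + 11 + 18 + 28 = 59
σ = (1, 4, 2, 3): 2 + 23 + 12 + (-7) = 30
σ = (1, 4, 3, 2): 2 + 23 + 12 + 28 = 65
σ = (2, 1, 3, 4): 28 + 13 + 12 + (-3) = 50
σ = (2, 1, 4, 3): 28 + 13 + 18 + (-7) = 52
σ = (2, 3, 1, 4): 28 + 11 + 13 + (-3) = 49
σ = (2, 3, 4, 1): 28 + 11 + 18 + 5 = 62
σ = (2, 4, 1, 3): 28 + 23 + 13 + (-7) = 57
σ = (2, 4, 3, 1): 28 + 23 + 12 + 5 = 68
σ = (3, 1, 2, 4): (-5) + 13 + 12 + (-3) = 17
σ = (3, 1, 4, 2): (-5) + 13 + 18 + 28 = 54
σ = (3, 2, 1, 4): (-5) + 10 + 13 + (-3) = 15
σ = (3, 2, 4, 1): (-5) + 10 + 18 + 5 = 28
σ = (3, 4, 1, 2): (-5) + 23 + 13 + 28 = 59
σ = (3, 4, 2, 1): (-5) + 23 + 12 + 5 = 35
σ = (4, 1, 2, 3): 18 + 13 + 12 + (-7) = 36
σ = (4, 1, 3, 2): 18 + 13 + 12 + 28 = 71
σ = (4, 2, 1, 3): 18 + 10 + 13 + (-7) = 34
σ = (4, 2, 3, 1): 18 + 10 + 12 + 5 = 45
σ = (4, 3, 1, 2): 18 + 11 + 13 + 28 = 70
σ = (4, 3, 2, 1): 18 + 11 + 12 + 5 = 46
Optimal value attained by: σ = (3, 2, 1, 4).
Answer: det⊕(T) = 15; verdict: NONSINGULAR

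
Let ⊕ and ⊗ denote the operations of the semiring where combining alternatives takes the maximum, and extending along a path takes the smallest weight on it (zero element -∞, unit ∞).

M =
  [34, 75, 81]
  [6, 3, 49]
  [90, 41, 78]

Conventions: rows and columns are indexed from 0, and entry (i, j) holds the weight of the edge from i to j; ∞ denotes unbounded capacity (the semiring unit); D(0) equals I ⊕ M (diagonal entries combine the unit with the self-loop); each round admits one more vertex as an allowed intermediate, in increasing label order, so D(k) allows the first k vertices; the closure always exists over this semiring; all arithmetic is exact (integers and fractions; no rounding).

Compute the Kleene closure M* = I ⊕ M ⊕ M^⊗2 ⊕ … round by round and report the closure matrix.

D(0):
  [∞, 75, 81]
  [6, ∞, 49]
  [90, 41, ∞]
D(1):
  [∞, 75, 81]
  [6, ∞, 49]
  [90, 75, ∞]
D(2):
  [∞, 75, 81]
  [6, ∞, 49]
  [90, 75, ∞]
D(3):
  [∞, 75, 81]
  [49, ∞, 49]
  [90, 75, ∞]
Answer: M* = [[∞, 75, 81], [49, ∞, 49], [90, 75, ∞]]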